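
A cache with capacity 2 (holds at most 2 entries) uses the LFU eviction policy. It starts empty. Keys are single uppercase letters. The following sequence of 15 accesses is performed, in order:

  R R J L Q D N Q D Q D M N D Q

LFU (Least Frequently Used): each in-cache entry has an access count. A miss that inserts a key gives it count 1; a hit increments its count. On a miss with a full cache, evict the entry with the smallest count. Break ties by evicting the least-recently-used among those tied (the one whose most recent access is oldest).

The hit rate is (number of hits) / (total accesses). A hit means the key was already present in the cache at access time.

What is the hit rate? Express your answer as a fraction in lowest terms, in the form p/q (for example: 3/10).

LFU simulation (capacity=2):
  1. access R: MISS. Cache: [R(c=1)]
  2. access R: HIT, count now 2. Cache: [R(c=2)]
  3. access J: MISS. Cache: [J(c=1) R(c=2)]
  4. access L: MISS, evict J(c=1). Cache: [L(c=1) R(c=2)]
  5. access Q: MISS, evict L(c=1). Cache: [Q(c=1) R(c=2)]
  6. access D: MISS, evict Q(c=1). Cache: [D(c=1) R(c=2)]
  7. access N: MISS, evict D(c=1). Cache: [N(c=1) R(c=2)]
  8. access Q: MISS, evict N(c=1). Cache: [Q(c=1) R(c=2)]
  9. access D: MISS, evict Q(c=1). Cache: [D(c=1) R(c=2)]
  10. access Q: MISS, evict D(c=1). Cache: [Q(c=1) R(c=2)]
  11. access D: MISS, evict Q(c=1). Cache: [D(c=1) R(c=2)]
  12. access M: MISS, evict D(c=1). Cache: [M(c=1) R(c=2)]
  13. access N: MISS, evict M(c=1). Cache: [N(c=1) R(c=2)]
  14. access D: MISS, evict N(c=1). Cache: [D(c=1) R(c=2)]
  15. access Q: MISS, evict D(c=1). Cache: [Q(c=1) R(c=2)]
Total: 1 hits, 14 misses, 12 evictions

Hit rate = 1/15

Answer: 1/15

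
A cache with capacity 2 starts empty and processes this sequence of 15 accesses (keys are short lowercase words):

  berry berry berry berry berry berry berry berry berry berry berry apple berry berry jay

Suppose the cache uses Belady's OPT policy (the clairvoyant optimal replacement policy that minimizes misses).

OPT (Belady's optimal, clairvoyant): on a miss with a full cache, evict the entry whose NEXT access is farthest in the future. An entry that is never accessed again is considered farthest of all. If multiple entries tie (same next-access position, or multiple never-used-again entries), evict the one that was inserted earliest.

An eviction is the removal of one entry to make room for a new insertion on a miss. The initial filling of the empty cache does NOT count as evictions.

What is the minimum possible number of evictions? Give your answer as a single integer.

Answer: 1

Derivation:
OPT (Belady) simulation (capacity=2):
  1. access berry: MISS. Cache: [berry]
  2. access berry: HIT. Next use of berry: step 3. Cache: [berry]
  3. access berry: HIT. Next use of berry: step 4. Cache: [berry]
  4. access berry: HIT. Next use of berry: step 5. Cache: [berry]
  5. access berry: HIT. Next use of berry: step 6. Cache: [berry]
  6. access berry: HIT. Next use of berry: step 7. Cache: [berry]
  7. access berry: HIT. Next use of berry: step 8. Cache: [berry]
  8. access berry: HIT. Next use of berry: step 9. Cache: [berry]
  9. access berry: HIT. Next use of berry: step 10. Cache: [berry]
  10. access berry: HIT. Next use of berry: step 11. Cache: [berry]
  11. access berry: HIT. Next use of berry: step 13. Cache: [berry]
  12. access apple: MISS. Cache: [berry apple]
  13. access berry: HIT. Next use of berry: step 14. Cache: [berry apple]
  14. access berry: HIT. Next use of berry: never. Cache: [berry apple]
  15. access jay: MISS, evict berry (next use: never). Cache: [apple jay]
Total: 12 hits, 3 misses, 1 evictions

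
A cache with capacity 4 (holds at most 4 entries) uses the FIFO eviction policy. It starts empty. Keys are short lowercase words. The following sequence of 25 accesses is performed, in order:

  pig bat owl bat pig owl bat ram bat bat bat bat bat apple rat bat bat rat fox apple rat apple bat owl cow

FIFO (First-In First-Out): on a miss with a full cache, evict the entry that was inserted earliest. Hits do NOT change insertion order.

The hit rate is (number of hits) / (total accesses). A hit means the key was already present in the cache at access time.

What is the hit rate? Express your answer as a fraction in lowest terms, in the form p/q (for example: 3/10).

Answer: 3/5

Derivation:
FIFO simulation (capacity=4):
  1. access pig: MISS. Cache (old->new): [pig]
  2. access bat: MISS. Cache (old->new): [pig bat]
  3. access owl: MISS. Cache (old->new): [pig bat owl]
  4. access bat: HIT. Cache (old->new): [pig bat owl]
  5. access pig: HIT. Cache (old->new): [pig bat owl]
  6. access owl: HIT. Cache (old->new): [pig bat owl]
  7. access bat: HIT. Cache (old->new): [pig bat owl]
  8. access ram: MISS. Cache (old->new): [pig bat owl ram]
  9. access bat: HIT. Cache (old->new): [pig bat owl ram]
  10. access bat: HIT. Cache (old->new): [pig bat owl ram]
  11. access bat: HIT. Cache (old->new): [pig bat owl ram]
  12. access bat: HIT. Cache (old->new): [pig bat owl ram]
  13. access bat: HIT. Cache (old->new): [pig bat owl ram]
  14. access apple: MISS, evict pig. Cache (old->new): [bat owl ram apple]
  15. access rat: MISS, evict bat. Cache (old->new): [owl ram apple rat]
  16. access bat: MISS, evict owl. Cache (old->new): [ram apple rat bat]
  17. access bat: HIT. Cache (old->new): [ram apple rat bat]
  18. access rat: HIT. Cache (old->new): [ram apple rat bat]
  19. access fox: MISS, evict ram. Cache (old->new): [apple rat bat fox]
  20. access apple: HIT. Cache (old->new): [apple rat bat fox]
  21. access rat: HIT. Cache (old->new): [apple rat bat fox]
  22. access apple: HIT. Cache (old->new): [apple rat bat fox]
  23. access bat: HIT. Cache (old->new): [apple rat bat fox]
  24. access owl: MISS, evict apple. Cache (old->new): [rat bat fox owl]
  25. access cow: MISS, evict rat. Cache (old->new): [bat fox owl cow]
Total: 15 hits, 10 misses, 6 evictions

Hit rate = 15/25 = 3/5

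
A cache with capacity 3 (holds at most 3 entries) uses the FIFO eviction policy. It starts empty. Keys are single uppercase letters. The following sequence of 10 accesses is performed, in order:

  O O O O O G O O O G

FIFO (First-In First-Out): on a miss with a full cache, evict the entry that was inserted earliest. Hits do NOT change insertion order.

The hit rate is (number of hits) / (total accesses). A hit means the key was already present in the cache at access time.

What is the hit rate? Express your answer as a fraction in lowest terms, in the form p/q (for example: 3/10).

Answer: 4/5

Derivation:
FIFO simulation (capacity=3):
  1. access O: MISS. Cache (old->new): [O]
  2. access O: HIT. Cache (old->new): [O]
  3. access O: HIT. Cache (old->new): [O]
  4. access O: HIT. Cache (old->new): [O]
  5. access O: HIT. Cache (old->new): [O]
  6. access G: MISS. Cache (old->new): [O G]
  7. access O: HIT. Cache (old->new): [O G]
  8. access O: HIT. Cache (old->new): [O G]
  9. access O: HIT. Cache (old->new): [O G]
  10. access G: HIT. Cache (old->new): [O G]
Total: 8 hits, 2 misses, 0 evictions

Hit rate = 8/10 = 4/5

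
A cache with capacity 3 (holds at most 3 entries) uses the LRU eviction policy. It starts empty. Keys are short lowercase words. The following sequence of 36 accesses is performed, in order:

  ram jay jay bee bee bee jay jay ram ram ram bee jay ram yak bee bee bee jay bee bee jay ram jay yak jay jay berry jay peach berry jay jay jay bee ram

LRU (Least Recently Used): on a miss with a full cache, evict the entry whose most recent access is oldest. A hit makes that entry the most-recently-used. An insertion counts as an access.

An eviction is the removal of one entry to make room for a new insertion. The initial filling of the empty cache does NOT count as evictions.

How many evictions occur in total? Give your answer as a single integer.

LRU simulation (capacity=3):
  1. access ram: MISS. Cache (LRU->MRU): [ram]
  2. access jay: MISS. Cache (LRU->MRU): [ram jay]
  3. access jay: HIT. Cache (LRU->MRU): [ram jay]
  4. access bee: MISS. Cache (LRU->MRU): [ram jay bee]
  5. access bee: HIT. Cache (LRU->MRU): [ram jay bee]
  6. access bee: HIT. Cache (LRU->MRU): [ram jay bee]
  7. access jay: HIT. Cache (LRU->MRU): [ram bee jay]
  8. access jay: HIT. Cache (LRU->MRU): [ram bee jay]
  9. access ram: HIT. Cache (LRU->MRU): [bee jay ram]
  10. access ram: HIT. Cache (LRU->MRU): [bee jay ram]
  11. access ram: HIT. Cache (LRU->MRU): [bee jay ram]
  12. access bee: HIT. Cache (LRU->MRU): [jay ram bee]
  13. access jay: HIT. Cache (LRU->MRU): [ram bee jay]
  14. access ram: HIT. Cache (LRU->MRU): [bee jay ram]
  15. access yak: MISS, evict bee. Cache (LRU->MRU): [jay ram yak]
  16. access bee: MISS, evict jay. Cache (LRU->MRU): [ram yak bee]
  17. access bee: HIT. Cache (LRU->MRU): [ram yak bee]
  18. access bee: HIT. Cache (LRU->MRU): [ram yak bee]
  19. access jay: MISS, evict ram. Cache (LRU->MRU): [yak bee jay]
  20. access bee: HIT. Cache (LRU->MRU): [yak jay bee]
  21. access bee: HIT. Cache (LRU->MRU): [yak jay bee]
  22. access jay: HIT. Cache (LRU->MRU): [yak bee jay]
  23. access ram: MISS, evict yak. Cache (LRU->MRU): [bee jay ram]
  24. access jay: HIT. Cache (LRU->MRU): [bee ram jay]
  25. access yak: MISS, evict bee. Cache (LRU->MRU): [ram jay yak]
  26. access jay: HIT. Cache (LRU->MRU): [ram yak jay]
  27. access jay: HIT. Cache (LRU->MRU): [ram yak jay]
  28. access berry: MISS, evict ram. Cache (LRU->MRU): [yak jay berry]
  29. access jay: HIT. Cache (LRU->MRU): [yak berry jay]
  30. access peach: MISS, evict yak. Cache (LRU->MRU): [berry jay peach]
  31. access berry: HIT. Cache (LRU->MRU): [jay peach berry]
  32. access jay: HIT. Cache (LRU->MRU): [peach berry jay]
  33. access jay: HIT. Cache (LRU->MRU): [peach berry jay]
  34. access jay: HIT. Cache (LRU->MRU): [peach berry jay]
  35. access bee: MISS, evict peach. Cache (LRU->MRU): [berry jay bee]
  36. access ram: MISS, evict berry. Cache (LRU->MRU): [jay bee ram]
Total: 24 hits, 12 misses, 9 evictions

Answer: 9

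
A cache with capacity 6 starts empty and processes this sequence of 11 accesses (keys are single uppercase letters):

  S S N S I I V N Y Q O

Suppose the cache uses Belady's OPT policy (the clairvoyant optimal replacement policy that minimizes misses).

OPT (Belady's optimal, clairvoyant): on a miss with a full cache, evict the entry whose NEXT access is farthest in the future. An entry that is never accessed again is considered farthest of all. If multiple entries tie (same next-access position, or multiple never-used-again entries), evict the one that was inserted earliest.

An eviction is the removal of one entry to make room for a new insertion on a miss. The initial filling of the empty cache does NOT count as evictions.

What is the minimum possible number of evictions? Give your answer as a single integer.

OPT (Belady) simulation (capacity=6):
  1. access S: MISS. Cache: [S]
  2. access S: HIT. Next use of S: step 4. Cache: [S]
  3. access N: MISS. Cache: [S N]
  4. access S: HIT. Next use of S: never. Cache: [S N]
  5. access I: MISS. Cache: [S N I]
  6. access I: HIT. Next use of I: never. Cache: [S N I]
  7. access V: MISS. Cache: [S N I V]
  8. access N: HIT. Next use of N: never. Cache: [S N I V]
  9. access Y: MISS. Cache: [S N I V Y]
  10. access Q: MISS. Cache: [S N I V Y Q]
  11. access O: MISS, evict S (next use: never). Cache: [N I V Y Q O]
Total: 4 hits, 7 misses, 1 evictions

Answer: 1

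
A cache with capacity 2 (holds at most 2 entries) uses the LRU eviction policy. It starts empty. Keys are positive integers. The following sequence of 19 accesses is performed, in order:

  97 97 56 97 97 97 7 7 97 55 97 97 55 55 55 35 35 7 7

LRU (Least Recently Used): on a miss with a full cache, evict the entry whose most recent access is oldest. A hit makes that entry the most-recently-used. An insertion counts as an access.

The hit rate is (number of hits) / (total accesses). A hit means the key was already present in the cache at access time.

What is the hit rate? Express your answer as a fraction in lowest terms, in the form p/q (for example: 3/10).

Answer: 13/19

Derivation:
LRU simulation (capacity=2):
  1. access 97: MISS. Cache (LRU->MRU): [97]
  2. access 97: HIT. Cache (LRU->MRU): [97]
  3. access 56: MISS. Cache (LRU->MRU): [97 56]
  4. access 97: HIT. Cache (LRU->MRU): [56 97]
  5. access 97: HIT. Cache (LRU->MRU): [56 97]
  6. access 97: HIT. Cache (LRU->MRU): [56 97]
  7. access 7: MISS, evict 56. Cache (LRU->MRU): [97 7]
  8. access 7: HIT. Cache (LRU->MRU): [97 7]
  9. access 97: HIT. Cache (LRU->MRU): [7 97]
  10. access 55: MISS, evict 7. Cache (LRU->MRU): [97 55]
  11. access 97: HIT. Cache (LRU->MRU): [55 97]
  12. access 97: HIT. Cache (LRU->MRU): [55 97]
  13. access 55: HIT. Cache (LRU->MRU): [97 55]
  14. access 55: HIT. Cache (LRU->MRU): [97 55]
  15. access 55: HIT. Cache (LRU->MRU): [97 55]
  16. access 35: MISS, evict 97. Cache (LRU->MRU): [55 35]
  17. access 35: HIT. Cache (LRU->MRU): [55 35]
  18. access 7: MISS, evict 55. Cache (LRU->MRU): [35 7]
  19. access 7: HIT. Cache (LRU->MRU): [35 7]
Total: 13 hits, 6 misses, 4 evictions

Hit rate = 13/19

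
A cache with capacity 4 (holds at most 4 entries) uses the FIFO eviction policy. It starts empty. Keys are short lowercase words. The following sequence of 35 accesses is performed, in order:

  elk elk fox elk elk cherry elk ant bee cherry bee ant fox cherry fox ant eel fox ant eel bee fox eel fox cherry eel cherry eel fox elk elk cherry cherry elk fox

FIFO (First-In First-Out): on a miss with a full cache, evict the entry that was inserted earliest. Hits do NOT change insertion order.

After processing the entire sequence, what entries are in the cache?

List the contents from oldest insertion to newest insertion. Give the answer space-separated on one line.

Answer: eel fox cherry elk

Derivation:
FIFO simulation (capacity=4):
  1. access elk: MISS. Cache (old->new): [elk]
  2. access elk: HIT. Cache (old->new): [elk]
  3. access fox: MISS. Cache (old->new): [elk fox]
  4. access elk: HIT. Cache (old->new): [elk fox]
  5. access elk: HIT. Cache (old->new): [elk fox]
  6. access cherry: MISS. Cache (old->new): [elk fox cherry]
  7. access elk: HIT. Cache (old->new): [elk fox cherry]
  8. access ant: MISS. Cache (old->new): [elk fox cherry ant]
  9. access bee: MISS, evict elk. Cache (old->new): [fox cherry ant bee]
  10. access cherry: HIT. Cache (old->new): [fox cherry ant bee]
  11. access bee: HIT. Cache (old->new): [fox cherry ant bee]
  12. access ant: HIT. Cache (old->new): [fox cherry ant bee]
  13. access fox: HIT. Cache (old->new): [fox cherry ant bee]
  14. access cherry: HIT. Cache (old->new): [fox cherry ant bee]
  15. access fox: HIT. Cache (old->new): [fox cherry ant bee]
  16. access ant: HIT. Cache (old->new): [fox cherry ant bee]
  17. access eel: MISS, evict fox. Cache (old->new): [cherry ant bee eel]
  18. access fox: MISS, evict cherry. Cache (old->new): [ant bee eel fox]
  19. access ant: HIT. Cache (old->new): [ant bee eel fox]
  20. access eel: HIT. Cache (old->new): [ant bee eel fox]
  21. access bee: HIT. Cache (old->new): [ant bee eel fox]
  22. access fox: HIT. Cache (old->new): [ant bee eel fox]
  23. access eel: HIT. Cache (old->new): [ant bee eel fox]
  24. access fox: HIT. Cache (old->new): [ant bee eel fox]
  25. access cherry: MISS, evict ant. Cache (old->new): [bee eel fox cherry]
  26. access eel: HIT. Cache (old->new): [bee eel fox cherry]
  27. access cherry: HIT. Cache (old->new): [bee eel fox cherry]
  28. access eel: HIT. Cache (old->new): [bee eel fox cherry]
  29. access fox: HIT. Cache (old->new): [bee eel fox cherry]
  30. access elk: MISS, evict bee. Cache (old->new): [eel fox cherry elk]
  31. access elk: HIT. Cache (old->new): [eel fox cherry elk]
  32. access cherry: HIT. Cache (old->new): [eel fox cherry elk]
  33. access cherry: HIT. Cache (old->new): [eel fox cherry elk]
  34. access elk: HIT. Cache (old->new): [eel fox cherry elk]
  35. access fox: HIT. Cache (old->new): [eel fox cherry elk]
Total: 26 hits, 9 misses, 5 evictions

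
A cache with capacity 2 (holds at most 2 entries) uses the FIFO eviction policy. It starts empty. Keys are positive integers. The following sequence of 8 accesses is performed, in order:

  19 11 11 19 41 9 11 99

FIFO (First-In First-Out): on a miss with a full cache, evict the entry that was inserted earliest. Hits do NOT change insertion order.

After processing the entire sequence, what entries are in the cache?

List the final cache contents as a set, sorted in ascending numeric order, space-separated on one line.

FIFO simulation (capacity=2):
  1. access 19: MISS. Cache (old->new): [19]
  2. access 11: MISS. Cache (old->new): [19 11]
  3. access 11: HIT. Cache (old->new): [19 11]
  4. access 19: HIT. Cache (old->new): [19 11]
  5. access 41: MISS, evict 19. Cache (old->new): [11 41]
  6. access 9: MISS, evict 11. Cache (old->new): [41 9]
  7. access 11: MISS, evict 41. Cache (old->new): [9 11]
  8. access 99: MISS, evict 9. Cache (old->new): [11 99]
Total: 2 hits, 6 misses, 4 evictions

Answer: 11 99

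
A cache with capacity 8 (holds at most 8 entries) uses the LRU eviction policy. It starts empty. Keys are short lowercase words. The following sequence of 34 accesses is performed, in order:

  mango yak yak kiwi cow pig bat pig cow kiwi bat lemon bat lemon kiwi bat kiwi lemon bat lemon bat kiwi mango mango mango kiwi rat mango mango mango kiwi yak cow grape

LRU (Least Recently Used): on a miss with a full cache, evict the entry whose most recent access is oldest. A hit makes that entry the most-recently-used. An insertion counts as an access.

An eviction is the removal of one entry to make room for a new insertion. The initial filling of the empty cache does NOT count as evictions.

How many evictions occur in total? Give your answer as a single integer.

Answer: 1

Derivation:
LRU simulation (capacity=8):
  1. access mango: MISS. Cache (LRU->MRU): [mango]
  2. access yak: MISS. Cache (LRU->MRU): [mango yak]
  3. access yak: HIT. Cache (LRU->MRU): [mango yak]
  4. access kiwi: MISS. Cache (LRU->MRU): [mango yak kiwi]
  5. access cow: MISS. Cache (LRU->MRU): [mango yak kiwi cow]
  6. access pig: MISS. Cache (LRU->MRU): [mango yak kiwi cow pig]
  7. access bat: MISS. Cache (LRU->MRU): [mango yak kiwi cow pig bat]
  8. access pig: HIT. Cache (LRU->MRU): [mango yak kiwi cow bat pig]
  9. access cow: HIT. Cache (LRU->MRU): [mango yak kiwi bat pig cow]
  10. access kiwi: HIT. Cache (LRU->MRU): [mango yak bat pig cow kiwi]
  11. access bat: HIT. Cache (LRU->MRU): [mango yak pig cow kiwi bat]
  12. access lemon: MISS. Cache (LRU->MRU): [mango yak pig cow kiwi bat lemon]
  13. access bat: HIT. Cache (LRU->MRU): [mango yak pig cow kiwi lemon bat]
  14. access lemon: HIT. Cache (LRU->MRU): [mango yak pig cow kiwi bat lemon]
  15. access kiwi: HIT. Cache (LRU->MRU): [mango yak pig cow bat lemon kiwi]
  16. access bat: HIT. Cache (LRU->MRU): [mango yak pig cow lemon kiwi bat]
  17. access kiwi: HIT. Cache (LRU->MRU): [mango yak pig cow lemon bat kiwi]
  18. access lemon: HIT. Cache (LRU->MRU): [mango yak pig cow bat kiwi lemon]
  19. access bat: HIT. Cache (LRU->MRU): [mango yak pig cow kiwi lemon bat]
  20. access lemon: HIT. Cache (LRU->MRU): [mango yak pig cow kiwi bat lemon]
  21. access bat: HIT. Cache (LRU->MRU): [mango yak pig cow kiwi lemon bat]
  22. access kiwi: HIT. Cache (LRU->MRU): [mango yak pig cow lemon bat kiwi]
  23. access mango: HIT. Cache (LRU->MRU): [yak pig cow lemon bat kiwi mango]
  24. access mango: HIT. Cache (LRU->MRU): [yak pig cow lemon bat kiwi mango]
  25. access mango: HIT. Cache (LRU->MRU): [yak pig cow lemon bat kiwi mango]
  26. access kiwi: HIT. Cache (LRU->MRU): [yak pig cow lemon bat mango kiwi]
  27. access rat: MISS. Cache (LRU->MRU): [yak pig cow lemon bat mango kiwi rat]
  28. access mango: HIT. Cache (LRU->MRU): [yak pig cow lemon bat kiwi rat mango]
  29. access mango: HIT. Cache (LRU->MRU): [yak pig cow lemon bat kiwi rat mango]
  30. access mango: HIT. Cache (LRU->MRU): [yak pig cow lemon bat kiwi rat mango]
  31. access kiwi: HIT. Cache (LRU->MRU): [yak pig cow lemon bat rat mango kiwi]
  32. access yak: HIT. Cache (LRU->MRU): [pig cow lemon bat rat mango kiwi yak]
  33. access cow: HIT. Cache (LRU->MRU): [pig lemon bat rat mango kiwi yak cow]
  34. access grape: MISS, evict pig. Cache (LRU->MRU): [lemon bat rat mango kiwi yak cow grape]
Total: 25 hits, 9 misses, 1 evictions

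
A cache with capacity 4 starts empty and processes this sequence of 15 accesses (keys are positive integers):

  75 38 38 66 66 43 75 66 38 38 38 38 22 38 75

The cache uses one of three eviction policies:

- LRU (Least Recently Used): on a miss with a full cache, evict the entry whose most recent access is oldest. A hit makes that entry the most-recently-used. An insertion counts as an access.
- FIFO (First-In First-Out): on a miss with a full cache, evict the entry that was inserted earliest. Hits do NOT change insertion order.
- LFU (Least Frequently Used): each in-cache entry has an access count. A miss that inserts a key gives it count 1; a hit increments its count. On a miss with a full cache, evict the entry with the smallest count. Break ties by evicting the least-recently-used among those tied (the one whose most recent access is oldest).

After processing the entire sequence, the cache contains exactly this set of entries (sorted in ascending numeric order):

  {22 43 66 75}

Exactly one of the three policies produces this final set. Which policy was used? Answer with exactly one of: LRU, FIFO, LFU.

Simulating under each policy and comparing final sets:
  LRU: final set = {22 38 66 75} -> differs
  FIFO: final set = {22 43 66 75} -> MATCHES target
  LFU: final set = {22 38 66 75} -> differs
Only FIFO produces the target set.

Answer: FIFO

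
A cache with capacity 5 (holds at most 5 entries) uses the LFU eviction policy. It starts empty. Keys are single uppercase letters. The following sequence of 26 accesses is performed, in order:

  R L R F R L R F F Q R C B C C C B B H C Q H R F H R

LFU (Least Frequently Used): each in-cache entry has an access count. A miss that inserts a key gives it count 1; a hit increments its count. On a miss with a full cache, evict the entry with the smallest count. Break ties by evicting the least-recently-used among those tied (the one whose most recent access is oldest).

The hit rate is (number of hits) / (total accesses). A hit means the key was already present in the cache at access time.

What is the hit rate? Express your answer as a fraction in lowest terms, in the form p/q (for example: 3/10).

Answer: 17/26

Derivation:
LFU simulation (capacity=5):
  1. access R: MISS. Cache: [R(c=1)]
  2. access L: MISS. Cache: [R(c=1) L(c=1)]
  3. access R: HIT, count now 2. Cache: [L(c=1) R(c=2)]
  4. access F: MISS. Cache: [L(c=1) F(c=1) R(c=2)]
  5. access R: HIT, count now 3. Cache: [L(c=1) F(c=1) R(c=3)]
  6. access L: HIT, count now 2. Cache: [F(c=1) L(c=2) R(c=3)]
  7. access R: HIT, count now 4. Cache: [F(c=1) L(c=2) R(c=4)]
  8. access F: HIT, count now 2. Cache: [L(c=2) F(c=2) R(c=4)]
  9. access F: HIT, count now 3. Cache: [L(c=2) F(c=3) R(c=4)]
  10. access Q: MISS. Cache: [Q(c=1) L(c=2) F(c=3) R(c=4)]
  11. access R: HIT, count now 5. Cache: [Q(c=1) L(c=2) F(c=3) R(c=5)]
  12. access C: MISS. Cache: [Q(c=1) C(c=1) L(c=2) F(c=3) R(c=5)]
  13. access B: MISS, evict Q(c=1). Cache: [C(c=1) B(c=1) L(c=2) F(c=3) R(c=5)]
  14. access C: HIT, count now 2. Cache: [B(c=1) L(c=2) C(c=2) F(c=3) R(c=5)]
  15. access C: HIT, count now 3. Cache: [B(c=1) L(c=2) F(c=3) C(c=3) R(c=5)]
  16. access C: HIT, count now 4. Cache: [B(c=1) L(c=2) F(c=3) C(c=4) R(c=5)]
  17. access B: HIT, count now 2. Cache: [L(c=2) B(c=2) F(c=3) C(c=4) R(c=5)]
  18. access B: HIT, count now 3. Cache: [L(c=2) F(c=3) B(c=3) C(c=4) R(c=5)]
  19. access H: MISS, evict L(c=2). Cache: [H(c=1) F(c=3) B(c=3) C(c=4) R(c=5)]
  20. access C: HIT, count now 5. Cache: [H(c=1) F(c=3) B(c=3) R(c=5) C(c=5)]
  21. access Q: MISS, evict H(c=1). Cache: [Q(c=1) F(c=3) B(c=3) R(c=5) C(c=5)]
  22. access H: MISS, evict Q(c=1). Cache: [H(c=1) F(c=3) B(c=3) R(c=5) C(c=5)]
  23. access R: HIT, count now 6. Cache: [H(c=1) F(c=3) B(c=3) C(c=5) R(c=6)]
  24. access F: HIT, count now 4. Cache: [H(c=1) B(c=3) F(c=4) C(c=5) R(c=6)]
  25. access H: HIT, count now 2. Cache: [H(c=2) B(c=3) F(c=4) C(c=5) R(c=6)]
  26. access R: HIT, count now 7. Cache: [H(c=2) B(c=3) F(c=4) C(c=5) R(c=7)]
Total: 17 hits, 9 misses, 4 evictions

Hit rate = 17/26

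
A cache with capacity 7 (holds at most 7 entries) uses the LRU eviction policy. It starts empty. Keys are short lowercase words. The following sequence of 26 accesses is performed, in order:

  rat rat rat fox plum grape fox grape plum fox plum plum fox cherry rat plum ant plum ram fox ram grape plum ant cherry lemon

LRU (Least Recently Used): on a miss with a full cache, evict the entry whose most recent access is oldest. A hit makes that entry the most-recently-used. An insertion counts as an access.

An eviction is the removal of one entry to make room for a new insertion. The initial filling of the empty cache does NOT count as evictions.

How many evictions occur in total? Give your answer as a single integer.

Answer: 1

Derivation:
LRU simulation (capacity=7):
  1. access rat: MISS. Cache (LRU->MRU): [rat]
  2. access rat: HIT. Cache (LRU->MRU): [rat]
  3. access rat: HIT. Cache (LRU->MRU): [rat]
  4. access fox: MISS. Cache (LRU->MRU): [rat fox]
  5. access plum: MISS. Cache (LRU->MRU): [rat fox plum]
  6. access grape: MISS. Cache (LRU->MRU): [rat fox plum grape]
  7. access fox: HIT. Cache (LRU->MRU): [rat plum grape fox]
  8. access grape: HIT. Cache (LRU->MRU): [rat plum fox grape]
  9. access plum: HIT. Cache (LRU->MRU): [rat fox grape plum]
  10. access fox: HIT. Cache (LRU->MRU): [rat grape plum fox]
  11. access plum: HIT. Cache (LRU->MRU): [rat grape fox plum]
  12. access plum: HIT. Cache (LRU->MRU): [rat grape fox plum]
  13. access fox: HIT. Cache (LRU->MRU): [rat grape plum fox]
  14. access cherry: MISS. Cache (LRU->MRU): [rat grape plum fox cherry]
  15. access rat: HIT. Cache (LRU->MRU): [grape plum fox cherry rat]
  16. access plum: HIT. Cache (LRU->MRU): [grape fox cherry rat plum]
  17. access ant: MISS. Cache (LRU->MRU): [grape fox cherry rat plum ant]
  18. access plum: HIT. Cache (LRU->MRU): [grape fox cherry rat ant plum]
  19. access ram: MISS. Cache (LRU->MRU): [grape fox cherry rat ant plum ram]
  20. access fox: HIT. Cache (LRU->MRU): [grape cherry rat ant plum ram fox]
  21. access ram: HIT. Cache (LRU->MRU): [grape cherry rat ant plum fox ram]
  22. access grape: HIT. Cache (LRU->MRU): [cherry rat ant plum fox ram grape]
  23. access plum: HIT. Cache (LRU->MRU): [cherry rat ant fox ram grape plum]
  24. access ant: HIT. Cache (LRU->MRU): [cherry rat fox ram grape plum ant]
  25. access cherry: HIT. Cache (LRU->MRU): [rat fox ram grape plum ant cherry]
  26. access lemon: MISS, evict rat. Cache (LRU->MRU): [fox ram grape plum ant cherry lemon]
Total: 18 hits, 8 misses, 1 evictions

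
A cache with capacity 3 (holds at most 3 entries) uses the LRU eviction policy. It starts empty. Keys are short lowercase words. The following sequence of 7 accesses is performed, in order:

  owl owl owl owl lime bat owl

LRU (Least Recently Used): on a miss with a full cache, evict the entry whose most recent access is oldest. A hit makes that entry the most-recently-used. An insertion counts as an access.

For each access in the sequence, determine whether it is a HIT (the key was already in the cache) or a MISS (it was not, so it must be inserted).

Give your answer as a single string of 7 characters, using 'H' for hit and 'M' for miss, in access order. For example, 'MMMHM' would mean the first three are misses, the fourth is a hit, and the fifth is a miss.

Answer: MHHHMMH

Derivation:
LRU simulation (capacity=3):
  1. access owl: MISS. Cache (LRU->MRU): [owl]
  2. access owl: HIT. Cache (LRU->MRU): [owl]
  3. access owl: HIT. Cache (LRU->MRU): [owl]
  4. access owl: HIT. Cache (LRU->MRU): [owl]
  5. access lime: MISS. Cache (LRU->MRU): [owl lime]
  6. access bat: MISS. Cache (LRU->MRU): [owl lime bat]
  7. access owl: HIT. Cache (LRU->MRU): [lime bat owl]
Total: 4 hits, 3 misses, 0 evictions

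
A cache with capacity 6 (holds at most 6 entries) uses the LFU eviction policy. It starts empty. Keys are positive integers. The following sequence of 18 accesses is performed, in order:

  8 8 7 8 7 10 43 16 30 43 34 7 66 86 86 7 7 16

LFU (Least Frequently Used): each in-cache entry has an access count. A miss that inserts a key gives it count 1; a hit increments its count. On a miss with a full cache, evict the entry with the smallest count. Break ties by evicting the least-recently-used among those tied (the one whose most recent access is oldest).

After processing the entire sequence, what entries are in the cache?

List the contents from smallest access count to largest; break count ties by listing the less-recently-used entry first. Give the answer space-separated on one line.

Answer: 66 16 43 86 8 7

Derivation:
LFU simulation (capacity=6):
  1. access 8: MISS. Cache: [8(c=1)]
  2. access 8: HIT, count now 2. Cache: [8(c=2)]
  3. access 7: MISS. Cache: [7(c=1) 8(c=2)]
  4. access 8: HIT, count now 3. Cache: [7(c=1) 8(c=3)]
  5. access 7: HIT, count now 2. Cache: [7(c=2) 8(c=3)]
  6. access 10: MISS. Cache: [10(c=1) 7(c=2) 8(c=3)]
  7. access 43: MISS. Cache: [10(c=1) 43(c=1) 7(c=2) 8(c=3)]
  8. access 16: MISS. Cache: [10(c=1) 43(c=1) 16(c=1) 7(c=2) 8(c=3)]
  9. access 30: MISS. Cache: [10(c=1) 43(c=1) 16(c=1) 30(c=1) 7(c=2) 8(c=3)]
  10. access 43: HIT, count now 2. Cache: [10(c=1) 16(c=1) 30(c=1) 7(c=2) 43(c=2) 8(c=3)]
  11. access 34: MISS, evict 10(c=1). Cache: [16(c=1) 30(c=1) 34(c=1) 7(c=2) 43(c=2) 8(c=3)]
  12. access 7: HIT, count now 3. Cache: [16(c=1) 30(c=1) 34(c=1) 43(c=2) 8(c=3) 7(c=3)]
  13. access 66: MISS, evict 16(c=1). Cache: [30(c=1) 34(c=1) 66(c=1) 43(c=2) 8(c=3) 7(c=3)]
  14. access 86: MISS, evict 30(c=1). Cache: [34(c=1) 66(c=1) 86(c=1) 43(c=2) 8(c=3) 7(c=3)]
  15. access 86: HIT, count now 2. Cache: [34(c=1) 66(c=1) 43(c=2) 86(c=2) 8(c=3) 7(c=3)]
  16. access 7: HIT, count now 4. Cache: [34(c=1) 66(c=1) 43(c=2) 86(c=2) 8(c=3) 7(c=4)]
  17. access 7: HIT, count now 5. Cache: [34(c=1) 66(c=1) 43(c=2) 86(c=2) 8(c=3) 7(c=5)]
  18. access 16: MISS, evict 34(c=1). Cache: [66(c=1) 16(c=1) 43(c=2) 86(c=2) 8(c=3) 7(c=5)]
Total: 8 hits, 10 misses, 4 evictions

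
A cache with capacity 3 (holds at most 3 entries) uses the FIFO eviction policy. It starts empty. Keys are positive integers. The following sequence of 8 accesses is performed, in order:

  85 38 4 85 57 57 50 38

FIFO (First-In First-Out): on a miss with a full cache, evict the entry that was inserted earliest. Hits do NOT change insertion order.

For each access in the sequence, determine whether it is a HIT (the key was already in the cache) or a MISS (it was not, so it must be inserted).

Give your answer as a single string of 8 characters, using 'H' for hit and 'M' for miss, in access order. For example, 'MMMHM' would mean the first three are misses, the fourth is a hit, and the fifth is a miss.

FIFO simulation (capacity=3):
  1. access 85: MISS. Cache (old->new): [85]
  2. access 38: MISS. Cache (old->new): [85 38]
  3. access 4: MISS. Cache (old->new): [85 38 4]
  4. access 85: HIT. Cache (old->new): [85 38 4]
  5. access 57: MISS, evict 85. Cache (old->new): [38 4 57]
  6. access 57: HIT. Cache (old->new): [38 4 57]
  7. access 50: MISS, evict 38. Cache (old->new): [4 57 50]
  8. access 38: MISS, evict 4. Cache (old->new): [57 50 38]
Total: 2 hits, 6 misses, 3 evictions

Answer: MMMHMHMM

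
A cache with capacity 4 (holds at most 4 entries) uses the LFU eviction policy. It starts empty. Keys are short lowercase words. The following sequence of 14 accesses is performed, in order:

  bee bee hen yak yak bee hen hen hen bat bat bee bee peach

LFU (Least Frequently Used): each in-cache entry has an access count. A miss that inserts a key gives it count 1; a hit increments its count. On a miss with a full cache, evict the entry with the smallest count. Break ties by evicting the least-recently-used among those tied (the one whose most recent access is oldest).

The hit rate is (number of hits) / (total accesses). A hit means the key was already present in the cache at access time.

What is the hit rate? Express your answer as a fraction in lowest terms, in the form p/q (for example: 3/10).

LFU simulation (capacity=4):
  1. access bee: MISS. Cache: [bee(c=1)]
  2. access bee: HIT, count now 2. Cache: [bee(c=2)]
  3. access hen: MISS. Cache: [hen(c=1) bee(c=2)]
  4. access yak: MISS. Cache: [hen(c=1) yak(c=1) bee(c=2)]
  5. access yak: HIT, count now 2. Cache: [hen(c=1) bee(c=2) yak(c=2)]
  6. access bee: HIT, count now 3. Cache: [hen(c=1) yak(c=2) bee(c=3)]
  7. access hen: HIT, count now 2. Cache: [yak(c=2) hen(c=2) bee(c=3)]
  8. access hen: HIT, count now 3. Cache: [yak(c=2) bee(c=3) hen(c=3)]
  9. access hen: HIT, count now 4. Cache: [yak(c=2) bee(c=3) hen(c=4)]
  10. access bat: MISS. Cache: [bat(c=1) yak(c=2) bee(c=3) hen(c=4)]
  11. access bat: HIT, count now 2. Cache: [yak(c=2) bat(c=2) bee(c=3) hen(c=4)]
  12. access bee: HIT, count now 4. Cache: [yak(c=2) bat(c=2) hen(c=4) bee(c=4)]
  13. access bee: HIT, count now 5. Cache: [yak(c=2) bat(c=2) hen(c=4) bee(c=5)]
  14. access peach: MISS, evict yak(c=2). Cache: [peach(c=1) bat(c=2) hen(c=4) bee(c=5)]
Total: 9 hits, 5 misses, 1 evictions

Hit rate = 9/14

Answer: 9/14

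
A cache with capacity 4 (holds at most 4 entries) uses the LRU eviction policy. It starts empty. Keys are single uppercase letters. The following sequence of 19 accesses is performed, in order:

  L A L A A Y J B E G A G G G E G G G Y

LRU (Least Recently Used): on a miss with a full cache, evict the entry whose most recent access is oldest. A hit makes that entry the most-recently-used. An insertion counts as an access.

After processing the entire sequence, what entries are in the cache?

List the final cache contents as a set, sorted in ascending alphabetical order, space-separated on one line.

LRU simulation (capacity=4):
  1. access L: MISS. Cache (LRU->MRU): [L]
  2. access A: MISS. Cache (LRU->MRU): [L A]
  3. access L: HIT. Cache (LRU->MRU): [A L]
  4. access A: HIT. Cache (LRU->MRU): [L A]
  5. access A: HIT. Cache (LRU->MRU): [L A]
  6. access Y: MISS. Cache (LRU->MRU): [L A Y]
  7. access J: MISS. Cache (LRU->MRU): [L A Y J]
  8. access B: MISS, evict L. Cache (LRU->MRU): [A Y J B]
  9. access E: MISS, evict A. Cache (LRU->MRU): [Y J B E]
  10. access G: MISS, evict Y. Cache (LRU->MRU): [J B E G]
  11. access A: MISS, evict J. Cache (LRU->MRU): [B E G A]
  12. access G: HIT. Cache (LRU->MRU): [B E A G]
  13. access G: HIT. Cache (LRU->MRU): [B E A G]
  14. access G: HIT. Cache (LRU->MRU): [B E A G]
  15. access E: HIT. Cache (LRU->MRU): [B A G E]
  16. access G: HIT. Cache (LRU->MRU): [B A E G]
  17. access G: HIT. Cache (LRU->MRU): [B A E G]
  18. access G: HIT. Cache (LRU->MRU): [B A E G]
  19. access Y: MISS, evict B. Cache (LRU->MRU): [A E G Y]
Total: 10 hits, 9 misses, 5 evictions

Answer: A E G Y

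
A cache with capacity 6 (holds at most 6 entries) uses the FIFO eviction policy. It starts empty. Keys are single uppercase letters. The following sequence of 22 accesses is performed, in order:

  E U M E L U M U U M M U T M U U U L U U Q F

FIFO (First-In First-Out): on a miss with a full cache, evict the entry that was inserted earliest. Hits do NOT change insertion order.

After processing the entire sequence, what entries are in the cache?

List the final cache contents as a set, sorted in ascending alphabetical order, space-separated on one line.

Answer: F L M Q T U

Derivation:
FIFO simulation (capacity=6):
  1. access E: MISS. Cache (old->new): [E]
  2. access U: MISS. Cache (old->new): [E U]
  3. access M: MISS. Cache (old->new): [E U M]
  4. access E: HIT. Cache (old->new): [E U M]
  5. access L: MISS. Cache (old->new): [E U M L]
  6. access U: HIT. Cache (old->new): [E U M L]
  7. access M: HIT. Cache (old->new): [E U M L]
  8. access U: HIT. Cache (old->new): [E U M L]
  9. access U: HIT. Cache (old->new): [E U M L]
  10. access M: HIT. Cache (old->new): [E U M L]
  11. access M: HIT. Cache (old->new): [E U M L]
  12. access U: HIT. Cache (old->new): [E U M L]
  13. access T: MISS. Cache (old->new): [E U M L T]
  14. access M: HIT. Cache (old->new): [E U M L T]
  15. access U: HIT. Cache (old->new): [E U M L T]
  16. access U: HIT. Cache (old->new): [E U M L T]
  17. access U: HIT. Cache (old->new): [E U M L T]
  18. access L: HIT. Cache (old->new): [E U M L T]
  19. access U: HIT. Cache (old->new): [E U M L T]
  20. access U: HIT. Cache (old->new): [E U M L T]
  21. access Q: MISS. Cache (old->new): [E U M L T Q]
  22. access F: MISS, evict E. Cache (old->new): [U M L T Q F]
Total: 15 hits, 7 misses, 1 evictions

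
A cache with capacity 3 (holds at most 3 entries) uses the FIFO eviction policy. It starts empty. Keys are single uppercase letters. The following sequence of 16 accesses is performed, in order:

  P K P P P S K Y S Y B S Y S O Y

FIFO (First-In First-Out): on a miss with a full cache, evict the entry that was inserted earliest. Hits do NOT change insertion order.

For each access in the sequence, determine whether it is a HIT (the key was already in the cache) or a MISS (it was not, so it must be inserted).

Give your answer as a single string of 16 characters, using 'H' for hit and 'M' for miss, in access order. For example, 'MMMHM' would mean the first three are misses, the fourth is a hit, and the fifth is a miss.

Answer: MMHHHMHMHHMHHHMH

Derivation:
FIFO simulation (capacity=3):
  1. access P: MISS. Cache (old->new): [P]
  2. access K: MISS. Cache (old->new): [P K]
  3. access P: HIT. Cache (old->new): [P K]
  4. access P: HIT. Cache (old->new): [P K]
  5. access P: HIT. Cache (old->new): [P K]
  6. access S: MISS. Cache (old->new): [P K S]
  7. access K: HIT. Cache (old->new): [P K S]
  8. access Y: MISS, evict P. Cache (old->new): [K S Y]
  9. access S: HIT. Cache (old->new): [K S Y]
  10. access Y: HIT. Cache (old->new): [K S Y]
  11. access B: MISS, evict K. Cache (old->new): [S Y B]
  12. access S: HIT. Cache (old->new): [S Y B]
  13. access Y: HIT. Cache (old->new): [S Y B]
  14. access S: HIT. Cache (old->new): [S Y B]
  15. access O: MISS, evict S. Cache (old->new): [Y B O]
  16. access Y: HIT. Cache (old->new): [Y B O]
Total: 10 hits, 6 misses, 3 evictions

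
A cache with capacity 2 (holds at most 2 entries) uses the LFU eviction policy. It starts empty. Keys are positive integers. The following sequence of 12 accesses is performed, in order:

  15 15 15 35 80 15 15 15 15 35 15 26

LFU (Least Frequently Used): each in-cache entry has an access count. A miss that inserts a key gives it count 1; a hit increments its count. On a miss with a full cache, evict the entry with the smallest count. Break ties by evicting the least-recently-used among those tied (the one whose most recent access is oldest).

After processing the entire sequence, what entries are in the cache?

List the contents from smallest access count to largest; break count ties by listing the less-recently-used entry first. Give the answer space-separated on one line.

Answer: 26 15

Derivation:
LFU simulation (capacity=2):
  1. access 15: MISS. Cache: [15(c=1)]
  2. access 15: HIT, count now 2. Cache: [15(c=2)]
  3. access 15: HIT, count now 3. Cache: [15(c=3)]
  4. access 35: MISS. Cache: [35(c=1) 15(c=3)]
  5. access 80: MISS, evict 35(c=1). Cache: [80(c=1) 15(c=3)]
  6. access 15: HIT, count now 4. Cache: [80(c=1) 15(c=4)]
  7. access 15: HIT, count now 5. Cache: [80(c=1) 15(c=5)]
  8. access 15: HIT, count now 6. Cache: [80(c=1) 15(c=6)]
  9. access 15: HIT, count now 7. Cache: [80(c=1) 15(c=7)]
  10. access 35: MISS, evict 80(c=1). Cache: [35(c=1) 15(c=7)]
  11. access 15: HIT, count now 8. Cache: [35(c=1) 15(c=8)]
  12. access 26: MISS, evict 35(c=1). Cache: [26(c=1) 15(c=8)]
Total: 7 hits, 5 misses, 3 evictions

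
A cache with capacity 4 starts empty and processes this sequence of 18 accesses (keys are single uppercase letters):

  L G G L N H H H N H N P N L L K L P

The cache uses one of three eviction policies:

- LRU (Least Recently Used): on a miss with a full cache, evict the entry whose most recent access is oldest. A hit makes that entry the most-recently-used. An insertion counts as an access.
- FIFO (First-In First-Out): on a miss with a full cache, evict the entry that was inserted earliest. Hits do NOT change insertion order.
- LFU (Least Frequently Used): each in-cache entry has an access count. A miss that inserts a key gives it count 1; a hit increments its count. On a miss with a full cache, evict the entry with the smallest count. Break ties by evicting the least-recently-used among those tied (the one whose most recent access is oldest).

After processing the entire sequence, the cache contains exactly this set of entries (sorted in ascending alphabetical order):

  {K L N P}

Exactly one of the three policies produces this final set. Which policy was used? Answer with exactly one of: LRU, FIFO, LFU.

Answer: LRU

Derivation:
Simulating under each policy and comparing final sets:
  LRU: final set = {K L N P} -> MATCHES target
  FIFO: final set = {H K L P} -> differs
  LFU: final set = {H L N P} -> differs
Only LRU produces the target set.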